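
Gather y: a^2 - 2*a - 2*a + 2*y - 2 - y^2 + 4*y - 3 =a^2 - 4*a - y^2 + 6*y - 5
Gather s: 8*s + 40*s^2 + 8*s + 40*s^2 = 80*s^2 + 16*s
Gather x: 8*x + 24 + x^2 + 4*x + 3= x^2 + 12*x + 27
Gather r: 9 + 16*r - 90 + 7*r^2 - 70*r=7*r^2 - 54*r - 81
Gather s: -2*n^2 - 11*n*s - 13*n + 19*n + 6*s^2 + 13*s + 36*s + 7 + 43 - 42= -2*n^2 + 6*n + 6*s^2 + s*(49 - 11*n) + 8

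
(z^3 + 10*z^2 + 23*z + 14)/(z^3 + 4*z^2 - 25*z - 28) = (z + 2)/(z - 4)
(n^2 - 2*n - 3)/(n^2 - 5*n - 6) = (n - 3)/(n - 6)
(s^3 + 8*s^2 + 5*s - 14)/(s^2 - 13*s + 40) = (s^3 + 8*s^2 + 5*s - 14)/(s^2 - 13*s + 40)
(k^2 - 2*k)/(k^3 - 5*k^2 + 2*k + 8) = k/(k^2 - 3*k - 4)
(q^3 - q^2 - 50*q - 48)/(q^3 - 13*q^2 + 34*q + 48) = (q + 6)/(q - 6)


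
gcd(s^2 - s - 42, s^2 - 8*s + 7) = s - 7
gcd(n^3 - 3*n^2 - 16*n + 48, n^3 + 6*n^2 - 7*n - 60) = n^2 + n - 12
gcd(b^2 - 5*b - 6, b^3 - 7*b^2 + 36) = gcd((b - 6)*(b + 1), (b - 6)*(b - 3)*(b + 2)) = b - 6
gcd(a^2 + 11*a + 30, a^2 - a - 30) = a + 5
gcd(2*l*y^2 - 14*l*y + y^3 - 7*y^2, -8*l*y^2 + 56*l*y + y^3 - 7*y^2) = y^2 - 7*y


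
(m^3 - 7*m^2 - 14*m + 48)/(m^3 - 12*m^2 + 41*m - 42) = (m^2 - 5*m - 24)/(m^2 - 10*m + 21)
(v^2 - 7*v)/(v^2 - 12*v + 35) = v/(v - 5)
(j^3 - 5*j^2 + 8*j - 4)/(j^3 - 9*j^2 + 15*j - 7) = (j^2 - 4*j + 4)/(j^2 - 8*j + 7)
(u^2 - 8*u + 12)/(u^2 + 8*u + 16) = (u^2 - 8*u + 12)/(u^2 + 8*u + 16)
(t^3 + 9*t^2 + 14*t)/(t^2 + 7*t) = t + 2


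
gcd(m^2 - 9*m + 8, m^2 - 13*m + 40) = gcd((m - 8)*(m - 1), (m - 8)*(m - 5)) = m - 8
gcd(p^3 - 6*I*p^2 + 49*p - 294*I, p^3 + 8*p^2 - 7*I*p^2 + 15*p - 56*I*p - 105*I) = p - 7*I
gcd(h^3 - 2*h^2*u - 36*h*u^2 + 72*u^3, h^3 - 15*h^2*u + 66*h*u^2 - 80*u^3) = -h + 2*u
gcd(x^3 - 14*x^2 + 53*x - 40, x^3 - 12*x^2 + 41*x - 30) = x^2 - 6*x + 5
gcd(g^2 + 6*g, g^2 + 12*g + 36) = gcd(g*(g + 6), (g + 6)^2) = g + 6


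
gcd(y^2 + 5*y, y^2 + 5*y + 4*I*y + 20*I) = y + 5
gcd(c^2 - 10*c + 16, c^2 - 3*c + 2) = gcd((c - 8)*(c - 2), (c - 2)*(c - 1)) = c - 2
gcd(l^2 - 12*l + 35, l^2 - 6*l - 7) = l - 7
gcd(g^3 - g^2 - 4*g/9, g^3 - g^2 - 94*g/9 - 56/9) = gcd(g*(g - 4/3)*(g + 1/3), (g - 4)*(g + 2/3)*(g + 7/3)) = 1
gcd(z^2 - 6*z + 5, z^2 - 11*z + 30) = z - 5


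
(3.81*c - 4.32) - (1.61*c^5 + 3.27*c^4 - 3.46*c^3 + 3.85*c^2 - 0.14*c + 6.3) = -1.61*c^5 - 3.27*c^4 + 3.46*c^3 - 3.85*c^2 + 3.95*c - 10.62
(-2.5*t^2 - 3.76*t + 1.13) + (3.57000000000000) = -2.5*t^2 - 3.76*t + 4.7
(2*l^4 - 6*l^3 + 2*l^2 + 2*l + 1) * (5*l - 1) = 10*l^5 - 32*l^4 + 16*l^3 + 8*l^2 + 3*l - 1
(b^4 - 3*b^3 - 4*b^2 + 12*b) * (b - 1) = b^5 - 4*b^4 - b^3 + 16*b^2 - 12*b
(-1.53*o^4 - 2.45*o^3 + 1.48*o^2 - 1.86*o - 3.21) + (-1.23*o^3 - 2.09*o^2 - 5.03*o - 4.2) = -1.53*o^4 - 3.68*o^3 - 0.61*o^2 - 6.89*o - 7.41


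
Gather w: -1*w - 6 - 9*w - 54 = -10*w - 60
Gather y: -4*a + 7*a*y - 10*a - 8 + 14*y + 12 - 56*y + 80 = -14*a + y*(7*a - 42) + 84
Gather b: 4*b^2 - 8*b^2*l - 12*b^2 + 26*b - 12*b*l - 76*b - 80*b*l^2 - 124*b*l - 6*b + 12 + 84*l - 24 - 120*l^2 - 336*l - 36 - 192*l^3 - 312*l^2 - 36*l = b^2*(-8*l - 8) + b*(-80*l^2 - 136*l - 56) - 192*l^3 - 432*l^2 - 288*l - 48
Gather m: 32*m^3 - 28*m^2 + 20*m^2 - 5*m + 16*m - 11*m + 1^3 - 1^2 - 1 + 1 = 32*m^3 - 8*m^2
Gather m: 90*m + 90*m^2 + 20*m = 90*m^2 + 110*m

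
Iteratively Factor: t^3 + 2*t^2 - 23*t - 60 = (t + 3)*(t^2 - t - 20) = (t + 3)*(t + 4)*(t - 5)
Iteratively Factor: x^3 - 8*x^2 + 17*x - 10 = (x - 2)*(x^2 - 6*x + 5) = (x - 2)*(x - 1)*(x - 5)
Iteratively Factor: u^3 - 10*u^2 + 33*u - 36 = (u - 3)*(u^2 - 7*u + 12) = (u - 4)*(u - 3)*(u - 3)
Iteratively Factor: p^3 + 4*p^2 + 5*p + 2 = (p + 2)*(p^2 + 2*p + 1) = (p + 1)*(p + 2)*(p + 1)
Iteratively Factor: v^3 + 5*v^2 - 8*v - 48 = (v - 3)*(v^2 + 8*v + 16) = (v - 3)*(v + 4)*(v + 4)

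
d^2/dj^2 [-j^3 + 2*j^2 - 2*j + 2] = 4 - 6*j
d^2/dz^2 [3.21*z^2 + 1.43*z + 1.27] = 6.42000000000000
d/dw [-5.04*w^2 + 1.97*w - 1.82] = 1.97 - 10.08*w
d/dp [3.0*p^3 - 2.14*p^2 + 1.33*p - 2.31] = 9.0*p^2 - 4.28*p + 1.33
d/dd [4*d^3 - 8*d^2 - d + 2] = 12*d^2 - 16*d - 1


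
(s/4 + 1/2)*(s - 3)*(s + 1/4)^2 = s^4/4 - s^3/8 - 103*s^2/64 - 49*s/64 - 3/32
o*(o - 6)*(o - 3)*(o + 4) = o^4 - 5*o^3 - 18*o^2 + 72*o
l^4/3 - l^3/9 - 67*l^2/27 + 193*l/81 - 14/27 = (l/3 + 1)*(l - 7/3)*(l - 2/3)*(l - 1/3)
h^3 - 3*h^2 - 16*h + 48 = (h - 4)*(h - 3)*(h + 4)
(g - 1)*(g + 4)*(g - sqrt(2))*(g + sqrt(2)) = g^4 + 3*g^3 - 6*g^2 - 6*g + 8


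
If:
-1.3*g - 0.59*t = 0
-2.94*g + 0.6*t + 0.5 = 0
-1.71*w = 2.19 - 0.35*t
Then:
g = 0.12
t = -0.26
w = -1.33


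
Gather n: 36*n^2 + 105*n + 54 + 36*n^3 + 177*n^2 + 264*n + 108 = 36*n^3 + 213*n^2 + 369*n + 162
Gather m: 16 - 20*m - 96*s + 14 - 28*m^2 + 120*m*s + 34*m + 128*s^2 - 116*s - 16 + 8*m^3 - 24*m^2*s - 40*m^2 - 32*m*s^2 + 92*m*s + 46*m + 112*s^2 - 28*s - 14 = 8*m^3 + m^2*(-24*s - 68) + m*(-32*s^2 + 212*s + 60) + 240*s^2 - 240*s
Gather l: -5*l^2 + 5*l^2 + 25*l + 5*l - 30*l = 0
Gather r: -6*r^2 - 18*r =-6*r^2 - 18*r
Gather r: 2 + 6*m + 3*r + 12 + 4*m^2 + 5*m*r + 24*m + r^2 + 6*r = 4*m^2 + 30*m + r^2 + r*(5*m + 9) + 14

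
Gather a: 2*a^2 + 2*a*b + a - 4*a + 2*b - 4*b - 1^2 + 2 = 2*a^2 + a*(2*b - 3) - 2*b + 1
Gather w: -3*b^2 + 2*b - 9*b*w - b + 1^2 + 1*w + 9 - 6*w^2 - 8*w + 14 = -3*b^2 + b - 6*w^2 + w*(-9*b - 7) + 24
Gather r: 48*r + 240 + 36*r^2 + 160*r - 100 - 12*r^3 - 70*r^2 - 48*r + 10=-12*r^3 - 34*r^2 + 160*r + 150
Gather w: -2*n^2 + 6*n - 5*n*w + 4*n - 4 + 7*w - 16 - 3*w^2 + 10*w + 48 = -2*n^2 + 10*n - 3*w^2 + w*(17 - 5*n) + 28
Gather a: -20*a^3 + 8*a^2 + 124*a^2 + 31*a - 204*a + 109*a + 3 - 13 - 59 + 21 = -20*a^3 + 132*a^2 - 64*a - 48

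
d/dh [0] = 0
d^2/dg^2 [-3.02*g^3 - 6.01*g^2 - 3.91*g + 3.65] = -18.12*g - 12.02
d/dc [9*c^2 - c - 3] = 18*c - 1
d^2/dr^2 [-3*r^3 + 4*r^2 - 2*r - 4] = 8 - 18*r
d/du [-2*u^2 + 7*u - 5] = 7 - 4*u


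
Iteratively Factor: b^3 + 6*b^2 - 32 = (b + 4)*(b^2 + 2*b - 8) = (b - 2)*(b + 4)*(b + 4)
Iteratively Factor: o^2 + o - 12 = (o + 4)*(o - 3)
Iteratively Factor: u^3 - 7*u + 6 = (u - 2)*(u^2 + 2*u - 3) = (u - 2)*(u - 1)*(u + 3)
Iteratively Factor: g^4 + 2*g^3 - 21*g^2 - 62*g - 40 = (g + 4)*(g^3 - 2*g^2 - 13*g - 10) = (g + 2)*(g + 4)*(g^2 - 4*g - 5) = (g + 1)*(g + 2)*(g + 4)*(g - 5)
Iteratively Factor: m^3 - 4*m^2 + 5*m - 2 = (m - 1)*(m^2 - 3*m + 2) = (m - 1)^2*(m - 2)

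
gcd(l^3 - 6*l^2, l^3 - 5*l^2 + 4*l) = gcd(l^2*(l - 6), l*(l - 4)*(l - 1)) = l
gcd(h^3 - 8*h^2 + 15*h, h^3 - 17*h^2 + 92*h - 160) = h - 5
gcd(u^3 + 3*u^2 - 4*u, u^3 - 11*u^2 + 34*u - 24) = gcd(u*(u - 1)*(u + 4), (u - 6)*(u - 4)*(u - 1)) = u - 1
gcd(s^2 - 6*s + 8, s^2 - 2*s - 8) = s - 4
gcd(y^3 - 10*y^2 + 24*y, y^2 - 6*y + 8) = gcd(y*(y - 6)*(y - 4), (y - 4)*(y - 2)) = y - 4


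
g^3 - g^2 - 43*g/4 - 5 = (g - 4)*(g + 1/2)*(g + 5/2)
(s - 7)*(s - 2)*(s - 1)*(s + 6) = s^4 - 4*s^3 - 37*s^2 + 124*s - 84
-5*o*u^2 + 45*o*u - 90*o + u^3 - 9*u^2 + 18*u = (-5*o + u)*(u - 6)*(u - 3)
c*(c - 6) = c^2 - 6*c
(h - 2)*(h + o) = h^2 + h*o - 2*h - 2*o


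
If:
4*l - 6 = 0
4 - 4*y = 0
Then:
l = 3/2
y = 1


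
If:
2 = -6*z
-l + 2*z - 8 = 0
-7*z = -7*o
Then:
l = -26/3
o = -1/3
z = -1/3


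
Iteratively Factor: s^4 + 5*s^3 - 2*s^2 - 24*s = (s)*(s^3 + 5*s^2 - 2*s - 24) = s*(s - 2)*(s^2 + 7*s + 12) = s*(s - 2)*(s + 4)*(s + 3)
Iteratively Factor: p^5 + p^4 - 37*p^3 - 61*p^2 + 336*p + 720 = (p - 5)*(p^4 + 6*p^3 - 7*p^2 - 96*p - 144) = (p - 5)*(p + 3)*(p^3 + 3*p^2 - 16*p - 48) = (p - 5)*(p + 3)*(p + 4)*(p^2 - p - 12) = (p - 5)*(p - 4)*(p + 3)*(p + 4)*(p + 3)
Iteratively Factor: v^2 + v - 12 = (v + 4)*(v - 3)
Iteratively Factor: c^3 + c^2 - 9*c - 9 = (c + 3)*(c^2 - 2*c - 3) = (c + 1)*(c + 3)*(c - 3)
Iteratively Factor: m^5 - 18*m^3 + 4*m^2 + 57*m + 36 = (m + 4)*(m^4 - 4*m^3 - 2*m^2 + 12*m + 9) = (m - 3)*(m + 4)*(m^3 - m^2 - 5*m - 3) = (m - 3)^2*(m + 4)*(m^2 + 2*m + 1) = (m - 3)^2*(m + 1)*(m + 4)*(m + 1)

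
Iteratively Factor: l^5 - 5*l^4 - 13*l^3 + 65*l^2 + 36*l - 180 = (l + 2)*(l^4 - 7*l^3 + l^2 + 63*l - 90) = (l - 2)*(l + 2)*(l^3 - 5*l^2 - 9*l + 45) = (l - 3)*(l - 2)*(l + 2)*(l^2 - 2*l - 15) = (l - 5)*(l - 3)*(l - 2)*(l + 2)*(l + 3)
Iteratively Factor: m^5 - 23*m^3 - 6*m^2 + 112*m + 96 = (m + 1)*(m^4 - m^3 - 22*m^2 + 16*m + 96) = (m + 1)*(m + 2)*(m^3 - 3*m^2 - 16*m + 48) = (m - 3)*(m + 1)*(m + 2)*(m^2 - 16) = (m - 3)*(m + 1)*(m + 2)*(m + 4)*(m - 4)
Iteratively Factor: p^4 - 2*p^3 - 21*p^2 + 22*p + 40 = (p - 5)*(p^3 + 3*p^2 - 6*p - 8) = (p - 5)*(p - 2)*(p^2 + 5*p + 4) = (p - 5)*(p - 2)*(p + 1)*(p + 4)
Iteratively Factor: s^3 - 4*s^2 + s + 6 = (s + 1)*(s^2 - 5*s + 6) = (s - 2)*(s + 1)*(s - 3)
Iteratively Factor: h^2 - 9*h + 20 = (h - 5)*(h - 4)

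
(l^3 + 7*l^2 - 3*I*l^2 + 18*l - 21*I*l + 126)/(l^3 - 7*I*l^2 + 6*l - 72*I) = (l + 7)/(l - 4*I)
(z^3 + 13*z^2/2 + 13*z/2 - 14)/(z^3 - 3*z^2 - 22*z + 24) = (z + 7/2)/(z - 6)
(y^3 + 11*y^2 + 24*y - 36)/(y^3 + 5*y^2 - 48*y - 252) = (y - 1)/(y - 7)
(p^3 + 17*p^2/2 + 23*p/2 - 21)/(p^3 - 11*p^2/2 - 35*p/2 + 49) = (p^2 + 5*p - 6)/(p^2 - 9*p + 14)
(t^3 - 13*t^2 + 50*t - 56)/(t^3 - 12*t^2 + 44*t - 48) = (t - 7)/(t - 6)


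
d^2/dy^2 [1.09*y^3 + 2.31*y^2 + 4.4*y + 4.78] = 6.54*y + 4.62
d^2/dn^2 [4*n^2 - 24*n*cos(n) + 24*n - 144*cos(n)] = 24*n*cos(n) + 48*sin(n) + 144*cos(n) + 8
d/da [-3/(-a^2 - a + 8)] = 3*(-2*a - 1)/(a^2 + a - 8)^2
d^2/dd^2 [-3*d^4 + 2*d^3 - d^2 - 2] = -36*d^2 + 12*d - 2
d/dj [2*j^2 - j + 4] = 4*j - 1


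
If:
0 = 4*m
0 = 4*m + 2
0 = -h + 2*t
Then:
No Solution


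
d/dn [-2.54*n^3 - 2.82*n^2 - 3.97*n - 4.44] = -7.62*n^2 - 5.64*n - 3.97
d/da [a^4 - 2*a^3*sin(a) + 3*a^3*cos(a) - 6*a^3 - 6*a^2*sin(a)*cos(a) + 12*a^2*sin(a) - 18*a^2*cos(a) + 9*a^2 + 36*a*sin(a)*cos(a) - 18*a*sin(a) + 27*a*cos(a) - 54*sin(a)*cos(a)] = -3*a^3*sin(a) - 2*a^3*cos(a) + 4*a^3 + 12*a^2*sin(a) + 21*a^2*cos(a) - 6*a^2*cos(2*a) - 18*a^2 - 3*a*sin(a) - 6*a*sin(2*a) - 54*a*cos(a) + 36*a*cos(2*a) + 18*a - 18*sin(a) + 18*sin(2*a) + 27*cos(a) - 54*cos(2*a)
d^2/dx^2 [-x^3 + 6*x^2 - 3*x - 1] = 12 - 6*x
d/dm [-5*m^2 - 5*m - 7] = -10*m - 5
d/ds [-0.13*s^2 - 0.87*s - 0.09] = -0.26*s - 0.87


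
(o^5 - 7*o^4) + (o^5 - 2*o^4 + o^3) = 2*o^5 - 9*o^4 + o^3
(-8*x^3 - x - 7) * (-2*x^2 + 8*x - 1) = 16*x^5 - 64*x^4 + 10*x^3 + 6*x^2 - 55*x + 7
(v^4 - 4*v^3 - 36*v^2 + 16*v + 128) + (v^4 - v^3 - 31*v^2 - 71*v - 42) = 2*v^4 - 5*v^3 - 67*v^2 - 55*v + 86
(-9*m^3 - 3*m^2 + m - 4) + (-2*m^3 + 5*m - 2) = -11*m^3 - 3*m^2 + 6*m - 6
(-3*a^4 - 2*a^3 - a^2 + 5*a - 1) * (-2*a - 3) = 6*a^5 + 13*a^4 + 8*a^3 - 7*a^2 - 13*a + 3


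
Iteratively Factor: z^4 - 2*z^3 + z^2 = (z - 1)*(z^3 - z^2) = z*(z - 1)*(z^2 - z) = z^2*(z - 1)*(z - 1)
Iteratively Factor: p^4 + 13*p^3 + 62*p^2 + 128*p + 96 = (p + 4)*(p^3 + 9*p^2 + 26*p + 24) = (p + 2)*(p + 4)*(p^2 + 7*p + 12) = (p + 2)*(p + 4)^2*(p + 3)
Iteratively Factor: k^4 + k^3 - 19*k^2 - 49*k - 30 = (k + 3)*(k^3 - 2*k^2 - 13*k - 10) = (k + 2)*(k + 3)*(k^2 - 4*k - 5) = (k + 1)*(k + 2)*(k + 3)*(k - 5)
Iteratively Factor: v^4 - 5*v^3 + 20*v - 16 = (v + 2)*(v^3 - 7*v^2 + 14*v - 8) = (v - 4)*(v + 2)*(v^2 - 3*v + 2) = (v - 4)*(v - 2)*(v + 2)*(v - 1)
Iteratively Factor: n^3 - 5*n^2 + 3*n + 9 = (n + 1)*(n^2 - 6*n + 9) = (n - 3)*(n + 1)*(n - 3)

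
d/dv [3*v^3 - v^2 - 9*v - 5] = 9*v^2 - 2*v - 9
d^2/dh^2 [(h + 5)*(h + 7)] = 2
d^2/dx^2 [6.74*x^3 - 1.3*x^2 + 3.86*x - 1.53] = 40.44*x - 2.6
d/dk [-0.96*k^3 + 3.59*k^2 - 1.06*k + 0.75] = -2.88*k^2 + 7.18*k - 1.06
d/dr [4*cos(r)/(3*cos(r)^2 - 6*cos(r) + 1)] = 4*(-sin(r) + 3*sin(3*r))/(12*cos(r) - 3*cos(2*r) - 5)^2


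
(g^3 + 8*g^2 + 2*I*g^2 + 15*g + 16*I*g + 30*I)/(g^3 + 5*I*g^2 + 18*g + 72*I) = (g^3 + 2*g^2*(4 + I) + g*(15 + 16*I) + 30*I)/(g^3 + 5*I*g^2 + 18*g + 72*I)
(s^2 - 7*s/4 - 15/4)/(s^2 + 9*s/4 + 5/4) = (s - 3)/(s + 1)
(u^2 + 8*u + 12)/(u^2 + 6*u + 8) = (u + 6)/(u + 4)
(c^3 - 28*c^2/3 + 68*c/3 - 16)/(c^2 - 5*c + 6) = (c^2 - 22*c/3 + 8)/(c - 3)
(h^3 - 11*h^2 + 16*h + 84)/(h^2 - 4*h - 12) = h - 7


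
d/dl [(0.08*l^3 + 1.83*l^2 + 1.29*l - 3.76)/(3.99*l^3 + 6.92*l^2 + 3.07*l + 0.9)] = (-1.11022302462516e-16*l^5 - 6.7481*l^4 - 9.803*l^3 + 41.9145*l^2 + 55.3324*l + 12.7042)/(15.9201*l^6 + 55.2216*l^5 + 72.385*l^4 + 49.6708*l^3 + 21.8809*l^2 + 5.526*l + 0.81)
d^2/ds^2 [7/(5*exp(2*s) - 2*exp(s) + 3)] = 14*((1 - 10*exp(s))*(5*exp(2*s) - 2*exp(s) + 3) + 4*(5*exp(s) - 1)^2*exp(s))*exp(s)/(5*exp(2*s) - 2*exp(s) + 3)^3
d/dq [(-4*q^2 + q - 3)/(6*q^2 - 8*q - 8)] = (13*q^2 + 50*q - 16)/(2*(9*q^4 - 24*q^3 - 8*q^2 + 32*q + 16))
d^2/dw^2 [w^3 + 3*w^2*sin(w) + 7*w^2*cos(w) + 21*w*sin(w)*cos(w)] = -3*w^2*sin(w) - 7*w^2*cos(w) - 28*w*sin(w) - 42*w*sin(2*w) + 12*w*cos(w) + 6*w + 6*sin(w) + 14*cos(w) + 42*cos(2*w)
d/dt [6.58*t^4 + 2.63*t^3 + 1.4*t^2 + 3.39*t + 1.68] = 26.32*t^3 + 7.89*t^2 + 2.8*t + 3.39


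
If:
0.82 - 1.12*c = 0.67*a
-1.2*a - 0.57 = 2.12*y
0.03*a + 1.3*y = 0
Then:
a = -0.50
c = 1.03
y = 0.01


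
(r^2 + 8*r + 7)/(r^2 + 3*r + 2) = (r + 7)/(r + 2)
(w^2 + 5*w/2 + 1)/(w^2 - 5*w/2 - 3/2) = (w + 2)/(w - 3)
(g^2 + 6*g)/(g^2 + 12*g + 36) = g/(g + 6)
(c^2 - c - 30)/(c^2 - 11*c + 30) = (c + 5)/(c - 5)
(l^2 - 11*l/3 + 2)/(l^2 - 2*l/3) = (l - 3)/l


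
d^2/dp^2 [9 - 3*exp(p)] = -3*exp(p)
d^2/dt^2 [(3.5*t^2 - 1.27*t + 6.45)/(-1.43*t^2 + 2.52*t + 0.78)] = (-7.105427357601e-15*t^4 - 20.031154*t^3 - 102.56103*t^2 + 147.958668*t - 105.560244)/(2.924207*t^6 - 15.459444*t^5 + 22.45815*t^4 + 0.861839999999997*t^3 - 12.2499*t^2 - 4.599504*t - 0.474552)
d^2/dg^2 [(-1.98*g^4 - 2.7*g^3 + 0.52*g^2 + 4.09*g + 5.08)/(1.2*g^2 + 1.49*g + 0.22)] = (-5.7024*g^6 - 21.24144*g^5 - 29.511108*g^4 - 11.027964*g^3 + 36.607176*g^2 + 47.2356*g + 17.242908)/(1.728*g^6 + 6.4368*g^5 + 8.94276*g^4 + 5.668109*g^3 + 1.639506*g^2 + 0.216348*g + 0.010648)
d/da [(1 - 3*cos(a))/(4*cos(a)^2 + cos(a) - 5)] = (12*sin(a)^2 + 8*cos(a) - 26)*sin(a)/(4*cos(a)^2 + cos(a) - 5)^2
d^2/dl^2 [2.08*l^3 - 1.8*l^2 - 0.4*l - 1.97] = 12.48*l - 3.6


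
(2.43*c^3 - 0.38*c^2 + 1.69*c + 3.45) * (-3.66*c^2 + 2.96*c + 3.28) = -8.8938*c^5 + 8.5836*c^4 + 0.660199999999999*c^3 - 8.871*c^2 + 15.7552*c + 11.316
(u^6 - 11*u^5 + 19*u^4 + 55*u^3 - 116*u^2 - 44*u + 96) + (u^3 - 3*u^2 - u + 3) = u^6 - 11*u^5 + 19*u^4 + 56*u^3 - 119*u^2 - 45*u + 99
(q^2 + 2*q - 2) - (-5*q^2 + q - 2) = 6*q^2 + q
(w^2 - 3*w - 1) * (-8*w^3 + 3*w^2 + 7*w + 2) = -8*w^5 + 27*w^4 + 6*w^3 - 22*w^2 - 13*w - 2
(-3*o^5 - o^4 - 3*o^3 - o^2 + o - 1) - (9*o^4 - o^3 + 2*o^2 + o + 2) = -3*o^5 - 10*o^4 - 2*o^3 - 3*o^2 - 3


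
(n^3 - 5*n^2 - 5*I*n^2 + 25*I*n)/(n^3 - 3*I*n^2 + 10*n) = (n - 5)/(n + 2*I)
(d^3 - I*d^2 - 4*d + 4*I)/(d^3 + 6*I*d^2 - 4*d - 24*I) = (d - I)/(d + 6*I)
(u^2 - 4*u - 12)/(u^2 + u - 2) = (u - 6)/(u - 1)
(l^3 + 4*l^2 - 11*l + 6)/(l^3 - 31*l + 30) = (l - 1)/(l - 5)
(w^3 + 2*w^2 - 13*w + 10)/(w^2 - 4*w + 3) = (w^2 + 3*w - 10)/(w - 3)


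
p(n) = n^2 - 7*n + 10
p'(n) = 2*n - 7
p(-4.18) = 56.73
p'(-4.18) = -15.36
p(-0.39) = 12.88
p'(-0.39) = -7.78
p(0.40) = 7.36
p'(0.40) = -6.20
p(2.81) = -1.77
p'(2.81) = -1.38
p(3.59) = -2.24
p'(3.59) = 0.18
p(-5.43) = 77.49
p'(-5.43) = -17.86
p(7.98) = 17.82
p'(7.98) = 8.96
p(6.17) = 4.88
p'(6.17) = 5.34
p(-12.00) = 238.00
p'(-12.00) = -31.00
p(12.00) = 70.00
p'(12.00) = 17.00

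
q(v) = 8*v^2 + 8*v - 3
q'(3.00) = 56.00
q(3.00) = 93.00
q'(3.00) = 56.00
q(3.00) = 93.00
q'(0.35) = 13.60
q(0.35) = 0.78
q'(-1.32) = -13.12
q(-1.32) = 0.38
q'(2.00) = 40.00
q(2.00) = 45.00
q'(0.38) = 14.08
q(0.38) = 1.20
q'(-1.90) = -22.40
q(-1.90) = 10.68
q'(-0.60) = -1.60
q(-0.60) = -4.92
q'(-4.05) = -56.80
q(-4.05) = 95.82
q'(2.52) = 48.32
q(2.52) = 67.96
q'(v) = 16*v + 8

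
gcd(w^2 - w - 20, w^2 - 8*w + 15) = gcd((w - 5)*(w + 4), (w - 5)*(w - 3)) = w - 5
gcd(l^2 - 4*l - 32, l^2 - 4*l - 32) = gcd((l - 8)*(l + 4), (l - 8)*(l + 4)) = l^2 - 4*l - 32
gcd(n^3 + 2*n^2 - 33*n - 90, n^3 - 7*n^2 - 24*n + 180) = n^2 - n - 30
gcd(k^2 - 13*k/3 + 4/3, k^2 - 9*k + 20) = k - 4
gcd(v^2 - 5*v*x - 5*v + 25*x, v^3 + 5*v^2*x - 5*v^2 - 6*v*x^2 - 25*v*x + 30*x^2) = v - 5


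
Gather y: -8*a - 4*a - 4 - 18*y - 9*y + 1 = -12*a - 27*y - 3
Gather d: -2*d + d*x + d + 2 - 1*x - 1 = d*(x - 1) - x + 1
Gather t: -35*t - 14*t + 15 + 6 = 21 - 49*t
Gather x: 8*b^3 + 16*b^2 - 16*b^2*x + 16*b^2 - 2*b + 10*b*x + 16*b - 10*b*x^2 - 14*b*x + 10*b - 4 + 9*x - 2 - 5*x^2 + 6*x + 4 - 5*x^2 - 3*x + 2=8*b^3 + 32*b^2 + 24*b + x^2*(-10*b - 10) + x*(-16*b^2 - 4*b + 12)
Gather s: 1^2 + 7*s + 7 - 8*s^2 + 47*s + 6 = -8*s^2 + 54*s + 14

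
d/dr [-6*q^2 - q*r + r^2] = -q + 2*r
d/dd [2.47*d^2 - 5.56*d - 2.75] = 4.94*d - 5.56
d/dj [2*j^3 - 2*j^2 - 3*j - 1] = 6*j^2 - 4*j - 3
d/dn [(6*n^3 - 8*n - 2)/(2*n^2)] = 3 + 4/n^2 + 2/n^3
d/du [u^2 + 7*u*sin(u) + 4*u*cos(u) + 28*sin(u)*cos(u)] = -4*u*sin(u) + 7*u*cos(u) + 2*u + 7*sin(u) + 4*cos(u) + 28*cos(2*u)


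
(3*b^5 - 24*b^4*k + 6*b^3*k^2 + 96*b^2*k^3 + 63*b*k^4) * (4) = 12*b^5 - 96*b^4*k + 24*b^3*k^2 + 384*b^2*k^3 + 252*b*k^4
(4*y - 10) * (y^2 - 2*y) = 4*y^3 - 18*y^2 + 20*y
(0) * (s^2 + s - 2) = 0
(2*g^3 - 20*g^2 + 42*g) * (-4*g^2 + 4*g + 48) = -8*g^5 + 88*g^4 - 152*g^3 - 792*g^2 + 2016*g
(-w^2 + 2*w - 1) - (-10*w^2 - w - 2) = 9*w^2 + 3*w + 1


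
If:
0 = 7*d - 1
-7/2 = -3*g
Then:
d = 1/7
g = 7/6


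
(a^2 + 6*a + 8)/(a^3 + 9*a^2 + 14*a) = (a + 4)/(a*(a + 7))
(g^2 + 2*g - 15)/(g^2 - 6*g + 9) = (g + 5)/(g - 3)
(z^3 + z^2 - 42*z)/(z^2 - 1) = z*(z^2 + z - 42)/(z^2 - 1)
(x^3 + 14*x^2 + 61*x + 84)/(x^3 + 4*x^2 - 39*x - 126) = (x + 4)/(x - 6)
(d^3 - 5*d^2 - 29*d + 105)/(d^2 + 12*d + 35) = (d^2 - 10*d + 21)/(d + 7)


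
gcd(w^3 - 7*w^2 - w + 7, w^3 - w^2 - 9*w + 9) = w - 1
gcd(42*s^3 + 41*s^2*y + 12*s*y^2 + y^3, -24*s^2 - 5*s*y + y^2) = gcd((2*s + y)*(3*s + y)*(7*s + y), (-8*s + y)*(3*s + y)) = 3*s + y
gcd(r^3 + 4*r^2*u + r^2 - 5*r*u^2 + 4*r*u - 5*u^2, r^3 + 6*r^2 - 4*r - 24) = 1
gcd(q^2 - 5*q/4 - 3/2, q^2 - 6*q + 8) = q - 2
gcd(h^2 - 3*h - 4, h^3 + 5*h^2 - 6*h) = 1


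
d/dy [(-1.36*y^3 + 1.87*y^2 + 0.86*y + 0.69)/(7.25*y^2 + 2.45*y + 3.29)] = (-9.86*y^4 - 6.664*y^3 - 15.0767*y^2 + 2.2996*y + 1.1389)/(52.5625*y^4 + 35.525*y^3 + 53.7075*y^2 + 16.121*y + 10.8241)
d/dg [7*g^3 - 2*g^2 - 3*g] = 21*g^2 - 4*g - 3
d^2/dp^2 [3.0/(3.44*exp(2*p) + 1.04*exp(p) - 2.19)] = (3.0*(6.88*exp(p) + 1.04)*(13.76*exp(p) + 2.08)*exp(p) - (41.28*exp(p) + 3.12)*(3.44*exp(2*p) + 1.04*exp(p) - 2.19))*exp(p)/(3.44*exp(2*p) + 1.04*exp(p) - 2.19)^3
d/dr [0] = 0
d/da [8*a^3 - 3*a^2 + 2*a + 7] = 24*a^2 - 6*a + 2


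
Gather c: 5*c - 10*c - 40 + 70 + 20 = 50 - 5*c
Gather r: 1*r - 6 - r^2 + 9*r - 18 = -r^2 + 10*r - 24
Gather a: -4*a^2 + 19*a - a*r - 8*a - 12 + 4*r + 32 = -4*a^2 + a*(11 - r) + 4*r + 20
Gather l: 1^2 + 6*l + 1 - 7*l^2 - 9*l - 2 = -7*l^2 - 3*l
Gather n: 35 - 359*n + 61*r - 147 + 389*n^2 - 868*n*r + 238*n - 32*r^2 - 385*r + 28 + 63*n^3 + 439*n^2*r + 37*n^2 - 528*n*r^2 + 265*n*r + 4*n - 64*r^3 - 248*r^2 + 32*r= 63*n^3 + n^2*(439*r + 426) + n*(-528*r^2 - 603*r - 117) - 64*r^3 - 280*r^2 - 292*r - 84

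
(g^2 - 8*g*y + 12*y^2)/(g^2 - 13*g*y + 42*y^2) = (-g + 2*y)/(-g + 7*y)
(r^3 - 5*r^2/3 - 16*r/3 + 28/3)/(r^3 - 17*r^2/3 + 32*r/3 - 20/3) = (3*r + 7)/(3*r - 5)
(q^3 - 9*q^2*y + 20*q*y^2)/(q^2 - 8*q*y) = (q^2 - 9*q*y + 20*y^2)/(q - 8*y)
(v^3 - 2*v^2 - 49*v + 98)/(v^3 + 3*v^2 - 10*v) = (v^2 - 49)/(v*(v + 5))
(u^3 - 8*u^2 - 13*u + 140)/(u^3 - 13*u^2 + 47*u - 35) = (u + 4)/(u - 1)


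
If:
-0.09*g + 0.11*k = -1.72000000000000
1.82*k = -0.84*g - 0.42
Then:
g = 12.04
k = -5.79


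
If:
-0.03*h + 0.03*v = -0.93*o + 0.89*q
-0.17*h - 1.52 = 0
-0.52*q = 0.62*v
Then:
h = -8.94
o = -1.17328370554177*v - 0.28842504743833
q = -1.19230769230769*v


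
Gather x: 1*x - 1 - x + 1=0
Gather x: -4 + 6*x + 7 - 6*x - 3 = 0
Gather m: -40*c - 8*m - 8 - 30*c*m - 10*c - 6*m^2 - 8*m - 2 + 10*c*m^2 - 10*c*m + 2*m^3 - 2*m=-50*c + 2*m^3 + m^2*(10*c - 6) + m*(-40*c - 18) - 10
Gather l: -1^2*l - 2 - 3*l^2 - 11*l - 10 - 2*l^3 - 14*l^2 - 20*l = -2*l^3 - 17*l^2 - 32*l - 12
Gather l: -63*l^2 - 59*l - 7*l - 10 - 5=-63*l^2 - 66*l - 15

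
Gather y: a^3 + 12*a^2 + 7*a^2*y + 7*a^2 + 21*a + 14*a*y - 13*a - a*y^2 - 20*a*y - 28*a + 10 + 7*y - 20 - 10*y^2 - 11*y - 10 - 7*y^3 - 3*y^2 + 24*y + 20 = a^3 + 19*a^2 - 20*a - 7*y^3 + y^2*(-a - 13) + y*(7*a^2 - 6*a + 20)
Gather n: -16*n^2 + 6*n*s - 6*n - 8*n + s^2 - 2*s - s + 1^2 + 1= -16*n^2 + n*(6*s - 14) + s^2 - 3*s + 2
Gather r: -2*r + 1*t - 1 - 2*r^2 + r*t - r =-2*r^2 + r*(t - 3) + t - 1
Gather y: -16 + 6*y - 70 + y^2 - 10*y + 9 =y^2 - 4*y - 77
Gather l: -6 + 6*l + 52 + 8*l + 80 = 14*l + 126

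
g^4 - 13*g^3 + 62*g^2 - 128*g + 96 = (g - 4)^2*(g - 3)*(g - 2)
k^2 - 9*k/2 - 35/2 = (k - 7)*(k + 5/2)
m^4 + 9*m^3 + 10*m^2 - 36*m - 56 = (m - 2)*(m + 2)^2*(m + 7)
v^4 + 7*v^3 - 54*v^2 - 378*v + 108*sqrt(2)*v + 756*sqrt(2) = (v + 7)*(v - 3*sqrt(2))^2*(v + 6*sqrt(2))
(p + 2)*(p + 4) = p^2 + 6*p + 8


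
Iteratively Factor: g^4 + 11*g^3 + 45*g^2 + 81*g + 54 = (g + 3)*(g^3 + 8*g^2 + 21*g + 18) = (g + 3)^2*(g^2 + 5*g + 6) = (g + 3)^3*(g + 2)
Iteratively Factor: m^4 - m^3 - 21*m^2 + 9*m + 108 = (m + 3)*(m^3 - 4*m^2 - 9*m + 36) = (m - 3)*(m + 3)*(m^2 - m - 12) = (m - 4)*(m - 3)*(m + 3)*(m + 3)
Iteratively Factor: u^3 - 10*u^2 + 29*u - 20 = (u - 1)*(u^2 - 9*u + 20) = (u - 5)*(u - 1)*(u - 4)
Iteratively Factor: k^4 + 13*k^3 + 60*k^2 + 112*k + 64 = (k + 4)*(k^3 + 9*k^2 + 24*k + 16) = (k + 4)^2*(k^2 + 5*k + 4) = (k + 4)^3*(k + 1)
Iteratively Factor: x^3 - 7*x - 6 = (x + 1)*(x^2 - x - 6) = (x + 1)*(x + 2)*(x - 3)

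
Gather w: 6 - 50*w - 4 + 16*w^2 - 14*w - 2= 16*w^2 - 64*w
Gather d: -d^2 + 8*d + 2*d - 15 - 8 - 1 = -d^2 + 10*d - 24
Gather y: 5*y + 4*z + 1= 5*y + 4*z + 1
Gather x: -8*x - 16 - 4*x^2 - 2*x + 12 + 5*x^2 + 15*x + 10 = x^2 + 5*x + 6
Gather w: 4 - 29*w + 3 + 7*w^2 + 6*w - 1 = 7*w^2 - 23*w + 6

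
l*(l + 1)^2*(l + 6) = l^4 + 8*l^3 + 13*l^2 + 6*l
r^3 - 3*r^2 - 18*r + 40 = (r - 5)*(r - 2)*(r + 4)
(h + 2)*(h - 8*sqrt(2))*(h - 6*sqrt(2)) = h^3 - 14*sqrt(2)*h^2 + 2*h^2 - 28*sqrt(2)*h + 96*h + 192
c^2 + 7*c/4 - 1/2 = (c - 1/4)*(c + 2)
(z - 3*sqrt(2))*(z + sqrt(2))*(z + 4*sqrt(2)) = z^3 + 2*sqrt(2)*z^2 - 22*z - 24*sqrt(2)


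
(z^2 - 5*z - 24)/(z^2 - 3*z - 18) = (z - 8)/(z - 6)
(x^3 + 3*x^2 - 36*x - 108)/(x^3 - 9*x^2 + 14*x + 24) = (x^2 + 9*x + 18)/(x^2 - 3*x - 4)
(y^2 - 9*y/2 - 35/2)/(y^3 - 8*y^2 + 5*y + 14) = (y + 5/2)/(y^2 - y - 2)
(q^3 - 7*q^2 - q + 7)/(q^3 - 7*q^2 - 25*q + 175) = (q^2 - 1)/(q^2 - 25)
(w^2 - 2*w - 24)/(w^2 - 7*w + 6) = (w + 4)/(w - 1)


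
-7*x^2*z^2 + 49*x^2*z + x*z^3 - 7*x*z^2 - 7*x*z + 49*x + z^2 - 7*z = (-7*x + z)*(z - 7)*(x*z + 1)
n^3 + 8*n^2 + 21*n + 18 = (n + 2)*(n + 3)^2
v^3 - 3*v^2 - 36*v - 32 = (v - 8)*(v + 1)*(v + 4)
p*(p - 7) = p^2 - 7*p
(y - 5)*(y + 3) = y^2 - 2*y - 15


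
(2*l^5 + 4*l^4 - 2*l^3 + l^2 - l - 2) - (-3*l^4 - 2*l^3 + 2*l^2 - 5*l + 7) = 2*l^5 + 7*l^4 - l^2 + 4*l - 9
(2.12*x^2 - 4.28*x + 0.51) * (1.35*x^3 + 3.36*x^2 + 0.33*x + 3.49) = 2.862*x^5 + 1.3452*x^4 - 12.9927*x^3 + 7.7*x^2 - 14.7689*x + 1.7799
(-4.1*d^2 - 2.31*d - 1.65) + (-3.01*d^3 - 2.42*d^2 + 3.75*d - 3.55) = -3.01*d^3 - 6.52*d^2 + 1.44*d - 5.2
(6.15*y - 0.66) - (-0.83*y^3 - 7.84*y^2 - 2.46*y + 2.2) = 0.83*y^3 + 7.84*y^2 + 8.61*y - 2.86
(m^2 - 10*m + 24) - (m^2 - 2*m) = 24 - 8*m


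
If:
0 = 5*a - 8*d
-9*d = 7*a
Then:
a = 0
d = 0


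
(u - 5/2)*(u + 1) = u^2 - 3*u/2 - 5/2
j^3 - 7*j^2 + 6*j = j*(j - 6)*(j - 1)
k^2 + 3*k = k*(k + 3)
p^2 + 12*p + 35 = (p + 5)*(p + 7)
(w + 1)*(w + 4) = w^2 + 5*w + 4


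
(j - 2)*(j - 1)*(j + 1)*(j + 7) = j^4 + 5*j^3 - 15*j^2 - 5*j + 14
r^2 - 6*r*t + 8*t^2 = (r - 4*t)*(r - 2*t)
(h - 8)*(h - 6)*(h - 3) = h^3 - 17*h^2 + 90*h - 144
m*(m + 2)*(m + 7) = m^3 + 9*m^2 + 14*m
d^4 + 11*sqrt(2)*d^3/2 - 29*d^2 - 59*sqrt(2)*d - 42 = (d - 3*sqrt(2))*(d + sqrt(2)/2)*(d + sqrt(2))*(d + 7*sqrt(2))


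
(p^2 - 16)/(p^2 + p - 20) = (p + 4)/(p + 5)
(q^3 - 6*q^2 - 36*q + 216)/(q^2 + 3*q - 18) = (q^2 - 12*q + 36)/(q - 3)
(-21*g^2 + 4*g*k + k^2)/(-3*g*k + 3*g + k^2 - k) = (7*g + k)/(k - 1)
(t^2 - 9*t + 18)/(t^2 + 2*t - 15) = (t - 6)/(t + 5)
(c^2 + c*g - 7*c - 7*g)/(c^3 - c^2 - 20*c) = (-c^2 - c*g + 7*c + 7*g)/(c*(-c^2 + c + 20))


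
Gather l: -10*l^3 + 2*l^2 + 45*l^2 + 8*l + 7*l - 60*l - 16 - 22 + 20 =-10*l^3 + 47*l^2 - 45*l - 18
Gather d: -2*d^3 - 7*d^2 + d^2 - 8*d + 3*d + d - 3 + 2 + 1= -2*d^3 - 6*d^2 - 4*d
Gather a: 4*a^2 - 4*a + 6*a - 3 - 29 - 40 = 4*a^2 + 2*a - 72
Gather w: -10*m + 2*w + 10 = -10*m + 2*w + 10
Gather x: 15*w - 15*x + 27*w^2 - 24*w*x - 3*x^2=27*w^2 + 15*w - 3*x^2 + x*(-24*w - 15)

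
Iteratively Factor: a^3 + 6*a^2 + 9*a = (a)*(a^2 + 6*a + 9) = a*(a + 3)*(a + 3)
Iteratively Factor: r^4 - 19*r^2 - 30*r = (r + 2)*(r^3 - 2*r^2 - 15*r) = (r - 5)*(r + 2)*(r^2 + 3*r) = r*(r - 5)*(r + 2)*(r + 3)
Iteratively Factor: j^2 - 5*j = (j - 5)*(j)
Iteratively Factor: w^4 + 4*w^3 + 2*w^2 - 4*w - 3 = (w + 1)*(w^3 + 3*w^2 - w - 3) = (w + 1)^2*(w^2 + 2*w - 3) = (w - 1)*(w + 1)^2*(w + 3)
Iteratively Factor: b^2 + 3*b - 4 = (b + 4)*(b - 1)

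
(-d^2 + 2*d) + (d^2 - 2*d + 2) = 2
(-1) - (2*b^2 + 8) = -2*b^2 - 9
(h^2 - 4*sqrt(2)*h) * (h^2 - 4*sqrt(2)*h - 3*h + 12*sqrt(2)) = h^4 - 8*sqrt(2)*h^3 - 3*h^3 + 32*h^2 + 24*sqrt(2)*h^2 - 96*h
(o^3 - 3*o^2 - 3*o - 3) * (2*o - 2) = 2*o^4 - 8*o^3 + 6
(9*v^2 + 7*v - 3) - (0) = 9*v^2 + 7*v - 3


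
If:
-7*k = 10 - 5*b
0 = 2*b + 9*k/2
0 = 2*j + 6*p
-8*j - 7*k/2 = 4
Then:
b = 90/73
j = -19/73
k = -40/73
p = 19/219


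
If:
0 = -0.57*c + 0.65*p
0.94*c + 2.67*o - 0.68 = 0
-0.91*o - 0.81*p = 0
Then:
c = -0.59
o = 0.46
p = -0.52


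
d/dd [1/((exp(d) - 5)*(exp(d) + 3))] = 2*(1 - exp(d))*exp(d)/(exp(4*d) - 4*exp(3*d) - 26*exp(2*d) + 60*exp(d) + 225)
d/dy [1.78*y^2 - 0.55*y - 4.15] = 3.56*y - 0.55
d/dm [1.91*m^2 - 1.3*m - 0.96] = 3.82*m - 1.3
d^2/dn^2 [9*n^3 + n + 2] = 54*n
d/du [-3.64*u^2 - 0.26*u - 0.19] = -7.28*u - 0.26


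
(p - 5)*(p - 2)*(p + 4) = p^3 - 3*p^2 - 18*p + 40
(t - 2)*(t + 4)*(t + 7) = t^3 + 9*t^2 + 6*t - 56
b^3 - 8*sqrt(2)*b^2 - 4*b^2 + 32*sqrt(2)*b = b*(b - 4)*(b - 8*sqrt(2))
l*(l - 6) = l^2 - 6*l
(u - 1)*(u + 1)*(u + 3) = u^3 + 3*u^2 - u - 3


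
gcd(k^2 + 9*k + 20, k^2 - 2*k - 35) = k + 5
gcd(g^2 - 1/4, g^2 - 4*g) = 1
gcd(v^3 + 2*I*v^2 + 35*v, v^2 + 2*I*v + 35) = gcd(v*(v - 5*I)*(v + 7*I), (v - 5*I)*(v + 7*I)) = v^2 + 2*I*v + 35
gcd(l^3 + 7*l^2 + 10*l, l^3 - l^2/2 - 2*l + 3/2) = 1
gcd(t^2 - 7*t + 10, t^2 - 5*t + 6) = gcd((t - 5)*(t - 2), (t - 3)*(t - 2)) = t - 2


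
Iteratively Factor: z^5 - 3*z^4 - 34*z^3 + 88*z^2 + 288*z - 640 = (z - 4)*(z^4 + z^3 - 30*z^2 - 32*z + 160) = (z - 5)*(z - 4)*(z^3 + 6*z^2 - 32) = (z - 5)*(z - 4)*(z + 4)*(z^2 + 2*z - 8) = (z - 5)*(z - 4)*(z + 4)^2*(z - 2)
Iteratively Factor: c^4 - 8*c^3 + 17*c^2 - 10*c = (c - 1)*(c^3 - 7*c^2 + 10*c) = c*(c - 1)*(c^2 - 7*c + 10) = c*(c - 5)*(c - 1)*(c - 2)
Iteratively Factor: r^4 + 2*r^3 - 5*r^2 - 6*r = (r)*(r^3 + 2*r^2 - 5*r - 6) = r*(r + 1)*(r^2 + r - 6) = r*(r + 1)*(r + 3)*(r - 2)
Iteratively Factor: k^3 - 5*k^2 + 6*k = (k - 2)*(k^2 - 3*k) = k*(k - 2)*(k - 3)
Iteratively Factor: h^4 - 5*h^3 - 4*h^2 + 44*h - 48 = (h - 4)*(h^3 - h^2 - 8*h + 12) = (h - 4)*(h - 2)*(h^2 + h - 6) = (h - 4)*(h - 2)*(h + 3)*(h - 2)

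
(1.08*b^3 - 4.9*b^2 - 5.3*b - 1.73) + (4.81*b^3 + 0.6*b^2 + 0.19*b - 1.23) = 5.89*b^3 - 4.3*b^2 - 5.11*b - 2.96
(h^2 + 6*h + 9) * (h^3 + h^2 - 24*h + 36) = h^5 + 7*h^4 - 9*h^3 - 99*h^2 + 324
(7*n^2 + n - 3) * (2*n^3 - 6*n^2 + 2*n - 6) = 14*n^5 - 40*n^4 + 2*n^3 - 22*n^2 - 12*n + 18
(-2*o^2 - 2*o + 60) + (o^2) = -o^2 - 2*o + 60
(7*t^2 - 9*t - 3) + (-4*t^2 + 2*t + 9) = 3*t^2 - 7*t + 6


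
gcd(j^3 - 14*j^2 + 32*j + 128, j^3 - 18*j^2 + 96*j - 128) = j^2 - 16*j + 64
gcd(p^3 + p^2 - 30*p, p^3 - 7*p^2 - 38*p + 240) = p^2 + p - 30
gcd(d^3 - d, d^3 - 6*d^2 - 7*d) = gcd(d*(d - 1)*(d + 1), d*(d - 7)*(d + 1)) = d^2 + d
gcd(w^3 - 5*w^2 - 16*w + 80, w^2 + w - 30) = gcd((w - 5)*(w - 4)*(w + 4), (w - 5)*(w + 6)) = w - 5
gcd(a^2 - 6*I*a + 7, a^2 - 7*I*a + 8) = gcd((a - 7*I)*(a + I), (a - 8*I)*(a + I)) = a + I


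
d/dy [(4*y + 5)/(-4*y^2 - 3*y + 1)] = (16*y^2 + 40*y + 19)/(16*y^4 + 24*y^3 + y^2 - 6*y + 1)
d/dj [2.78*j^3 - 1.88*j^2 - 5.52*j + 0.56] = 8.34*j^2 - 3.76*j - 5.52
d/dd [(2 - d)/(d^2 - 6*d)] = (d^2 - 4*d + 12)/(d^2*(d^2 - 12*d + 36))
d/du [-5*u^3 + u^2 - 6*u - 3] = -15*u^2 + 2*u - 6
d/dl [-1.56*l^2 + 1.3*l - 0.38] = 1.3 - 3.12*l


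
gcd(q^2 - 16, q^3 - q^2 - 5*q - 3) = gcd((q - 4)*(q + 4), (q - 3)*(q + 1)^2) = 1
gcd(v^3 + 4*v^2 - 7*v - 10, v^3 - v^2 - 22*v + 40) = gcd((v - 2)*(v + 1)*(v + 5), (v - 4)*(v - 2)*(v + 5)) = v^2 + 3*v - 10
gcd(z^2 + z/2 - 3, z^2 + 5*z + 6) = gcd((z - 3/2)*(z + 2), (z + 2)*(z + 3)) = z + 2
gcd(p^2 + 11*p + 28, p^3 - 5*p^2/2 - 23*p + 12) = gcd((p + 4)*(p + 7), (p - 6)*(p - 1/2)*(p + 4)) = p + 4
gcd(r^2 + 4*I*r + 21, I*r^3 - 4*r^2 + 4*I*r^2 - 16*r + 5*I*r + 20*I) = 1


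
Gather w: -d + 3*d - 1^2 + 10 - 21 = 2*d - 12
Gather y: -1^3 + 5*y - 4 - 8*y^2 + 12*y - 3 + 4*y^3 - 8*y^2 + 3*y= 4*y^3 - 16*y^2 + 20*y - 8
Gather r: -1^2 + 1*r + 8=r + 7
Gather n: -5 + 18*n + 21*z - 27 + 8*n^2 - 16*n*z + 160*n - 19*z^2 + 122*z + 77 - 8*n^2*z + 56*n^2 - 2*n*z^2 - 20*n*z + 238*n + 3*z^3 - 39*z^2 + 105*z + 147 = n^2*(64 - 8*z) + n*(-2*z^2 - 36*z + 416) + 3*z^3 - 58*z^2 + 248*z + 192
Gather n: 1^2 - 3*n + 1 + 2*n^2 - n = 2*n^2 - 4*n + 2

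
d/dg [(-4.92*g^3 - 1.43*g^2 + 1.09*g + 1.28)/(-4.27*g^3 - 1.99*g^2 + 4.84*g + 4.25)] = (3.6847*g^4 - 38.317*g^3 - 51.0853*g^2 - 7.0606*g - 1.5627)/(18.2329*g^6 + 16.9946*g^5 - 37.3735*g^4 - 55.5582*g^3 + 6.5106*g^2 + 41.14*g + 18.0625)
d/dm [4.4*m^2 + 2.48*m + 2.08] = 8.8*m + 2.48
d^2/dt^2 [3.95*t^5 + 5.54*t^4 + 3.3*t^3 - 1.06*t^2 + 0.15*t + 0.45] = 79.0*t^3 + 66.48*t^2 + 19.8*t - 2.12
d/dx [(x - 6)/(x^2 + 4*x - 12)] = (x^2 + 4*x - 2*(x - 6)*(x + 2) - 12)/(x^2 + 4*x - 12)^2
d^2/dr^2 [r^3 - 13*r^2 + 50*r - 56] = 6*r - 26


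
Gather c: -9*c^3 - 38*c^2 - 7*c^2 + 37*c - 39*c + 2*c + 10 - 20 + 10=-9*c^3 - 45*c^2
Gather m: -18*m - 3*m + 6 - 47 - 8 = -21*m - 49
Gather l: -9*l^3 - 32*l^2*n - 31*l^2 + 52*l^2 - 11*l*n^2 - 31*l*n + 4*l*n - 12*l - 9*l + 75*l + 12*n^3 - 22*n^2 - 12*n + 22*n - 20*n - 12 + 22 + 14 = -9*l^3 + l^2*(21 - 32*n) + l*(-11*n^2 - 27*n + 54) + 12*n^3 - 22*n^2 - 10*n + 24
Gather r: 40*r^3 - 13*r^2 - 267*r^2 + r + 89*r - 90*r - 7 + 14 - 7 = 40*r^3 - 280*r^2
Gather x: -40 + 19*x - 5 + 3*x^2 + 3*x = 3*x^2 + 22*x - 45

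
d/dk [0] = 0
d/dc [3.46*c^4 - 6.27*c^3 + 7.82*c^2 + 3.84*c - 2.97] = 13.84*c^3 - 18.81*c^2 + 15.64*c + 3.84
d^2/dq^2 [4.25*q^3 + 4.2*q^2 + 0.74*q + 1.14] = 25.5*q + 8.4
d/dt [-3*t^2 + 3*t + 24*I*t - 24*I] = -6*t + 3 + 24*I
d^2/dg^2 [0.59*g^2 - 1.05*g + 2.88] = 1.18000000000000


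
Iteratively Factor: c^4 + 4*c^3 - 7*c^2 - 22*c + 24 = (c - 2)*(c^3 + 6*c^2 + 5*c - 12) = (c - 2)*(c - 1)*(c^2 + 7*c + 12) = (c - 2)*(c - 1)*(c + 3)*(c + 4)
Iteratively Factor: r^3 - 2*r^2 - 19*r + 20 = (r - 1)*(r^2 - r - 20) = (r - 1)*(r + 4)*(r - 5)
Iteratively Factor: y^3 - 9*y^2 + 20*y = (y - 4)*(y^2 - 5*y) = y*(y - 4)*(y - 5)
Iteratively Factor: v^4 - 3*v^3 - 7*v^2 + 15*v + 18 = (v + 1)*(v^3 - 4*v^2 - 3*v + 18) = (v + 1)*(v + 2)*(v^2 - 6*v + 9) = (v - 3)*(v + 1)*(v + 2)*(v - 3)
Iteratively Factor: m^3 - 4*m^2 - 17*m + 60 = (m - 5)*(m^2 + m - 12) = (m - 5)*(m - 3)*(m + 4)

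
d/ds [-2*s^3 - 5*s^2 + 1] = 2*s*(-3*s - 5)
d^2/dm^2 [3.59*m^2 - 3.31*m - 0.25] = 7.18000000000000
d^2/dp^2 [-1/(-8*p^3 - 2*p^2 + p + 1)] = 2*(-2*(12*p + 1)*(8*p^3 + 2*p^2 - p - 1) + (24*p^2 + 4*p - 1)^2)/(8*p^3 + 2*p^2 - p - 1)^3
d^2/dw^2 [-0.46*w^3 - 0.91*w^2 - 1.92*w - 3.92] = -2.76*w - 1.82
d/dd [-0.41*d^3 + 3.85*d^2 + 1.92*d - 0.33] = -1.23*d^2 + 7.7*d + 1.92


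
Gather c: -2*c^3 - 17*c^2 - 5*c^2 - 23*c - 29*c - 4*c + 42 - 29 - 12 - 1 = -2*c^3 - 22*c^2 - 56*c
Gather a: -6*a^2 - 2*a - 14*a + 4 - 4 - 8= -6*a^2 - 16*a - 8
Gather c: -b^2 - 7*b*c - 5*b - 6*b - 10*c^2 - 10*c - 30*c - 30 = -b^2 - 11*b - 10*c^2 + c*(-7*b - 40) - 30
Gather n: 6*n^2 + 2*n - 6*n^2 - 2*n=0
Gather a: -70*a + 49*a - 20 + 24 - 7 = -21*a - 3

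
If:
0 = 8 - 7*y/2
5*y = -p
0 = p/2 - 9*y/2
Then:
No Solution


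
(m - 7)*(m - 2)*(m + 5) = m^3 - 4*m^2 - 31*m + 70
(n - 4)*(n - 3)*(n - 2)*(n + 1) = n^4 - 8*n^3 + 17*n^2 + 2*n - 24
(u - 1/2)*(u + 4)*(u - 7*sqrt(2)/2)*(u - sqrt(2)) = u^4 - 9*sqrt(2)*u^3/2 + 7*u^3/2 - 63*sqrt(2)*u^2/4 + 5*u^2 + 9*sqrt(2)*u + 49*u/2 - 14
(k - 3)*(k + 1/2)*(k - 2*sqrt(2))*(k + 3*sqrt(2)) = k^4 - 5*k^3/2 + sqrt(2)*k^3 - 27*k^2/2 - 5*sqrt(2)*k^2/2 - 3*sqrt(2)*k/2 + 30*k + 18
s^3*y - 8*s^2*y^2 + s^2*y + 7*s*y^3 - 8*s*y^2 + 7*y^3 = (s - 7*y)*(s - y)*(s*y + y)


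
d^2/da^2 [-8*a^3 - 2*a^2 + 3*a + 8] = -48*a - 4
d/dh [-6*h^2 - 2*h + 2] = -12*h - 2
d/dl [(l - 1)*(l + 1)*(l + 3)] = 3*l^2 + 6*l - 1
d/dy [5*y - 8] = 5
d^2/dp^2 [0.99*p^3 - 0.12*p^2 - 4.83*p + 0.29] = 5.94*p - 0.24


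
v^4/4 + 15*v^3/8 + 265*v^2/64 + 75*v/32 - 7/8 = (v/4 + 1)*(v - 1/4)*(v + 7/4)*(v + 2)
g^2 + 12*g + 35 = (g + 5)*(g + 7)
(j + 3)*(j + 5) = j^2 + 8*j + 15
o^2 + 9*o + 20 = (o + 4)*(o + 5)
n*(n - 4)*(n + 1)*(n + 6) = n^4 + 3*n^3 - 22*n^2 - 24*n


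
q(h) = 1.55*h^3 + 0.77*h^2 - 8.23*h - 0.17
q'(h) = 4.65*h^2 + 1.54*h - 8.23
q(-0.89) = 6.67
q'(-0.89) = -5.92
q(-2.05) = 6.58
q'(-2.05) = 8.15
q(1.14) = -6.26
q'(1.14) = -0.43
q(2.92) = 20.95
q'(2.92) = 35.91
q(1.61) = -4.96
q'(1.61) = 6.30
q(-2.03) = 6.74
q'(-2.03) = 7.81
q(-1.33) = 8.49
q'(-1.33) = -2.05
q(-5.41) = -178.54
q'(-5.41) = 119.54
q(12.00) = 2690.35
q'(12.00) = 679.85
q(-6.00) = -257.87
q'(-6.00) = 149.93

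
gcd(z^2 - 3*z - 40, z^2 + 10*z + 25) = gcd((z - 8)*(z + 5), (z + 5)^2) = z + 5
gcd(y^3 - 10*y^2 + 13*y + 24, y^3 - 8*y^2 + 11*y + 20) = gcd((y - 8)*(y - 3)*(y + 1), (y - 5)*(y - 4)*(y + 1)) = y + 1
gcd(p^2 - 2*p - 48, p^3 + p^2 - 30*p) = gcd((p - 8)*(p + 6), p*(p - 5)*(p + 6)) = p + 6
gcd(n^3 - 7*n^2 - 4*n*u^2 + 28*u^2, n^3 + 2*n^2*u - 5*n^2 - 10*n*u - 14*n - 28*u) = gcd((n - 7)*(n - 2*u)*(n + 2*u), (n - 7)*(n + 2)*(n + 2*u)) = n^2 + 2*n*u - 7*n - 14*u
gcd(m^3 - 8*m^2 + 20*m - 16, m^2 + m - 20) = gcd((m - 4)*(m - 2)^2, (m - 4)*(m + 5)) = m - 4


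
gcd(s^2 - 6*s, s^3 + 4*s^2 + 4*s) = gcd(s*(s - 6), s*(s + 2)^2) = s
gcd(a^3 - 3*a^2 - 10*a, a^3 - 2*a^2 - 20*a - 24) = a + 2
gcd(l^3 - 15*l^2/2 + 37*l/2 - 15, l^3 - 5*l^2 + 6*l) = l^2 - 5*l + 6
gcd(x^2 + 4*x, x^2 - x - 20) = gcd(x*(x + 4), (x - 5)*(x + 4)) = x + 4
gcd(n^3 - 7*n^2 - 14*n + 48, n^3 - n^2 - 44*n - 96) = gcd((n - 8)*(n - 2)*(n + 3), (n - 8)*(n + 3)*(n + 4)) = n^2 - 5*n - 24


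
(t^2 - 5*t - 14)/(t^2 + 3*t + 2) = (t - 7)/(t + 1)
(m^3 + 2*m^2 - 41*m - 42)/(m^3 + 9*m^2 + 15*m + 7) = (m - 6)/(m + 1)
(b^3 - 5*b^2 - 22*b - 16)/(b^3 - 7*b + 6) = (b^3 - 5*b^2 - 22*b - 16)/(b^3 - 7*b + 6)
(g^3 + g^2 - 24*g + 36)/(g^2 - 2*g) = g + 3 - 18/g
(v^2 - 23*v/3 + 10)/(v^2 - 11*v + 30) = (v - 5/3)/(v - 5)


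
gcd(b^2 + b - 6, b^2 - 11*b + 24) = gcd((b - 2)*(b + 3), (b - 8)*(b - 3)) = 1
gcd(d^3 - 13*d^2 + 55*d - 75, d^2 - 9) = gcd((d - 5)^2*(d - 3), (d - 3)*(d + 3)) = d - 3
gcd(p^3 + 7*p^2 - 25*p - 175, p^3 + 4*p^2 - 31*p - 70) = p^2 + 2*p - 35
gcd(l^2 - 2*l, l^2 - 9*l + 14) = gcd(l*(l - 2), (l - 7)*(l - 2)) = l - 2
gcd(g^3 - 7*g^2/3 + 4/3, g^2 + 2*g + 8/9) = g + 2/3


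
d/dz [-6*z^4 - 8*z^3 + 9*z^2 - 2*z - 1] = -24*z^3 - 24*z^2 + 18*z - 2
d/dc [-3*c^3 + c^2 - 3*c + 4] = -9*c^2 + 2*c - 3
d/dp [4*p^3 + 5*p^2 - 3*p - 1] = 12*p^2 + 10*p - 3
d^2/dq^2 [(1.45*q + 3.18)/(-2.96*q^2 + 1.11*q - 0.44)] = (-(1.45*q + 3.18)*(5.92*q - 1.11)*(11.84*q - 2.22) + (25.752*q + 15.6066)*(2.96*q^2 - 1.11*q + 0.44))/(2.96*q^2 - 1.11*q + 0.44)^3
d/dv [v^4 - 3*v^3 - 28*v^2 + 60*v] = 4*v^3 - 9*v^2 - 56*v + 60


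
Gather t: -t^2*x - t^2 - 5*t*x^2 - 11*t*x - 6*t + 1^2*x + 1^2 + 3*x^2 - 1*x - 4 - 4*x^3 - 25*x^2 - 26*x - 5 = t^2*(-x - 1) + t*(-5*x^2 - 11*x - 6) - 4*x^3 - 22*x^2 - 26*x - 8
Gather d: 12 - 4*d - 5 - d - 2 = 5 - 5*d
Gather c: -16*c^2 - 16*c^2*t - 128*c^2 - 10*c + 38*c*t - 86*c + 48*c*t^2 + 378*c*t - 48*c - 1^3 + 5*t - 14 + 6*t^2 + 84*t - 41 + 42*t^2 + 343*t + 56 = c^2*(-16*t - 144) + c*(48*t^2 + 416*t - 144) + 48*t^2 + 432*t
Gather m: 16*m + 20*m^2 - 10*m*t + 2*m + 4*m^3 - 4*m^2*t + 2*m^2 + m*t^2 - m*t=4*m^3 + m^2*(22 - 4*t) + m*(t^2 - 11*t + 18)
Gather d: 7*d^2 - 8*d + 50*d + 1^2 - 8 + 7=7*d^2 + 42*d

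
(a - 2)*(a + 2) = a^2 - 4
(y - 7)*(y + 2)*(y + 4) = y^3 - y^2 - 34*y - 56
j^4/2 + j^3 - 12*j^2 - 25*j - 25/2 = (j/2 + 1/2)*(j - 5)*(j + 1)*(j + 5)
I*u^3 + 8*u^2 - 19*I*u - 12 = (u - 4*I)*(u - 3*I)*(I*u + 1)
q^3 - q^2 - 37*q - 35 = (q - 7)*(q + 1)*(q + 5)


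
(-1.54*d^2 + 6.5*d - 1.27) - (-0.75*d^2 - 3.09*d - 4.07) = -0.79*d^2 + 9.59*d + 2.8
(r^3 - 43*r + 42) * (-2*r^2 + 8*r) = -2*r^5 + 8*r^4 + 86*r^3 - 428*r^2 + 336*r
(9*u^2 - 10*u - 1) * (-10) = -90*u^2 + 100*u + 10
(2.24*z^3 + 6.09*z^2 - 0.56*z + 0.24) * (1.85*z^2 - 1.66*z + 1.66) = 4.144*z^5 + 7.5481*z^4 - 7.427*z^3 + 11.483*z^2 - 1.328*z + 0.3984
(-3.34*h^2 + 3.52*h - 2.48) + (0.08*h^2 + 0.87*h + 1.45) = -3.26*h^2 + 4.39*h - 1.03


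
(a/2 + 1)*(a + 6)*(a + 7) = a^3/2 + 15*a^2/2 + 34*a + 42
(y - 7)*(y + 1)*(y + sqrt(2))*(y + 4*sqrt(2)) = y^4 - 6*y^3 + 5*sqrt(2)*y^3 - 30*sqrt(2)*y^2 + y^2 - 35*sqrt(2)*y - 48*y - 56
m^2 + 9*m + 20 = (m + 4)*(m + 5)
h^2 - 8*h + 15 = (h - 5)*(h - 3)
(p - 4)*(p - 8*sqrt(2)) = p^2 - 8*sqrt(2)*p - 4*p + 32*sqrt(2)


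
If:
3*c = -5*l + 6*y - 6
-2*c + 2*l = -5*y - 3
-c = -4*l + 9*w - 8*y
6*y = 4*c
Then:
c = -9/26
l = -33/26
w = -19/26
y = -3/13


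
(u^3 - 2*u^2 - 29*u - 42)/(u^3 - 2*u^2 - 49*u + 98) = (u^2 + 5*u + 6)/(u^2 + 5*u - 14)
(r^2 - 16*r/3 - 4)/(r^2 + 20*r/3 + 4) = (r - 6)/(r + 6)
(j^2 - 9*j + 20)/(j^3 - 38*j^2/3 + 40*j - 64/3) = 3*(j - 5)/(3*j^2 - 26*j + 16)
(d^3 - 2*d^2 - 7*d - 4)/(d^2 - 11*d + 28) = (d^2 + 2*d + 1)/(d - 7)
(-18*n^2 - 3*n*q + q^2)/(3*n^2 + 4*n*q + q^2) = (-6*n + q)/(n + q)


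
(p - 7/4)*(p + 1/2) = p^2 - 5*p/4 - 7/8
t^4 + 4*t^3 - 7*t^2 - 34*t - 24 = (t - 3)*(t + 1)*(t + 2)*(t + 4)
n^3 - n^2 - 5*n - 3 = (n - 3)*(n + 1)^2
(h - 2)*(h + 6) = h^2 + 4*h - 12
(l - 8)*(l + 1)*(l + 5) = l^3 - 2*l^2 - 43*l - 40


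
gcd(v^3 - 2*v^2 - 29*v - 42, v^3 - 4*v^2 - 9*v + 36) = v + 3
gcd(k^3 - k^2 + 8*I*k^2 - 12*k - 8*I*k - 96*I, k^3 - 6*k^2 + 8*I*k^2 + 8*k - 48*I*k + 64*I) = k^2 + k*(-4 + 8*I) - 32*I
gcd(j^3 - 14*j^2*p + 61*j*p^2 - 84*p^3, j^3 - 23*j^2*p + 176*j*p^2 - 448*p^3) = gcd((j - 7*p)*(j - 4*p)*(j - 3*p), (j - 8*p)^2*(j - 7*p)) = -j + 7*p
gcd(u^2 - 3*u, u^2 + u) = u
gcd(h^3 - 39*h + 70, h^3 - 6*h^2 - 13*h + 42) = h - 2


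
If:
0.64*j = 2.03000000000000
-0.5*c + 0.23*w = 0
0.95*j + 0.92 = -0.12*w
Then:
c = -15.08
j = 3.17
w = -32.78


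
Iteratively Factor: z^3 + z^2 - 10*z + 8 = (z - 2)*(z^2 + 3*z - 4) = (z - 2)*(z + 4)*(z - 1)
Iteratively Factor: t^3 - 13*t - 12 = (t - 4)*(t^2 + 4*t + 3) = (t - 4)*(t + 1)*(t + 3)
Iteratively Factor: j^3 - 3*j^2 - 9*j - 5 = (j + 1)*(j^2 - 4*j - 5) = (j - 5)*(j + 1)*(j + 1)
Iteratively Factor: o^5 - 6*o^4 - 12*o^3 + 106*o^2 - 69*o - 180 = (o + 1)*(o^4 - 7*o^3 - 5*o^2 + 111*o - 180) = (o + 1)*(o + 4)*(o^3 - 11*o^2 + 39*o - 45) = (o - 5)*(o + 1)*(o + 4)*(o^2 - 6*o + 9) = (o - 5)*(o - 3)*(o + 1)*(o + 4)*(o - 3)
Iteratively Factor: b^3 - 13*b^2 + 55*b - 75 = (b - 5)*(b^2 - 8*b + 15) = (b - 5)*(b - 3)*(b - 5)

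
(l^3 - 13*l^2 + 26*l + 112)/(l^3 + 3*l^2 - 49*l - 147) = (l^2 - 6*l - 16)/(l^2 + 10*l + 21)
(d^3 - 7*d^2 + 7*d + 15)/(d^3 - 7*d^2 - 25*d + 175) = (d^2 - 2*d - 3)/(d^2 - 2*d - 35)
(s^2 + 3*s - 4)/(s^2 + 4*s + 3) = (s^2 + 3*s - 4)/(s^2 + 4*s + 3)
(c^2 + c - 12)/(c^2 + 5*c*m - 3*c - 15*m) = (c + 4)/(c + 5*m)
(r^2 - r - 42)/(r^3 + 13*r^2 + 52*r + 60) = (r - 7)/(r^2 + 7*r + 10)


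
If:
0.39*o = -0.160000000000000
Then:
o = -0.41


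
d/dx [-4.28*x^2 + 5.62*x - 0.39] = 5.62 - 8.56*x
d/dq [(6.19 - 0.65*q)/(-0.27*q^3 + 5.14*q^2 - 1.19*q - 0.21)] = (-0.351*q^3 + 8.3549*q^2 - 63.6332*q + 7.5026)/(0.0729*q^6 - 2.7756*q^5 + 27.0622*q^4 - 12.1198*q^3 - 0.7427*q^2 + 0.4998*q + 0.0441)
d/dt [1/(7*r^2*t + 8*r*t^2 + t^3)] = (-7*r^2 - 16*r*t - 3*t^2)/(t^2*(7*r^2 + 8*r*t + t^2)^2)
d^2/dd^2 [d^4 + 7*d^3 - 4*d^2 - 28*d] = 12*d^2 + 42*d - 8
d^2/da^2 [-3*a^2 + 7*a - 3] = -6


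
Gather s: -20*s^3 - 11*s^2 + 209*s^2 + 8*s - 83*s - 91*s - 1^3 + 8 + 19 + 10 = -20*s^3 + 198*s^2 - 166*s + 36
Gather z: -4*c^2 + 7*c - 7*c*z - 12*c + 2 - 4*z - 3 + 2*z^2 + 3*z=-4*c^2 - 5*c + 2*z^2 + z*(-7*c - 1) - 1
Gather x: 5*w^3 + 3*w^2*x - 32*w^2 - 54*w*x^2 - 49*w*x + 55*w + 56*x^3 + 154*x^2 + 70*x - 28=5*w^3 - 32*w^2 + 55*w + 56*x^3 + x^2*(154 - 54*w) + x*(3*w^2 - 49*w + 70) - 28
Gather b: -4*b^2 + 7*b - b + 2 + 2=-4*b^2 + 6*b + 4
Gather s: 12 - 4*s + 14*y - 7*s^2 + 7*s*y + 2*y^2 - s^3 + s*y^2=-s^3 - 7*s^2 + s*(y^2 + 7*y - 4) + 2*y^2 + 14*y + 12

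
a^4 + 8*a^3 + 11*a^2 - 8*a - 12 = (a - 1)*(a + 1)*(a + 2)*(a + 6)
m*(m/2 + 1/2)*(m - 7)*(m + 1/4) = m^4/2 - 23*m^3/8 - 17*m^2/4 - 7*m/8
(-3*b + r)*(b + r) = -3*b^2 - 2*b*r + r^2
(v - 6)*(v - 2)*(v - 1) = v^3 - 9*v^2 + 20*v - 12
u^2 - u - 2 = (u - 2)*(u + 1)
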